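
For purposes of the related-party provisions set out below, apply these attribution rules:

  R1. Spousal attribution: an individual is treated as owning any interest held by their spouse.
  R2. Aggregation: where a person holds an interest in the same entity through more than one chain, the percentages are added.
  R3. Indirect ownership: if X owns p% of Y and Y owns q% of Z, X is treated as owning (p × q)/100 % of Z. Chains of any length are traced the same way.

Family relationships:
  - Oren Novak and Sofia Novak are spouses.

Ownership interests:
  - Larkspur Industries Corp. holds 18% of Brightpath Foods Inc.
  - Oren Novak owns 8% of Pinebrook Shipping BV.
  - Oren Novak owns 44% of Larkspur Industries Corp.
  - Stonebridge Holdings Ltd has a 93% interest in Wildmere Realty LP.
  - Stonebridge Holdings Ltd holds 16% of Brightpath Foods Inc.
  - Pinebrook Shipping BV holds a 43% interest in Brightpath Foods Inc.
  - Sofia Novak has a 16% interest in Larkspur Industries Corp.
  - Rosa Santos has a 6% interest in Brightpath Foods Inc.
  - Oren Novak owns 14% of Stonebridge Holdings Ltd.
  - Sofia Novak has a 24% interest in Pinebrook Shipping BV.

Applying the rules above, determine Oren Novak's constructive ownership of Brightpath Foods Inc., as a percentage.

26.8%

By spousal attribution (R1), Oren Novak is treated as also owning Sofia Novak's interest in Pinebrook Shipping BV, giving 8% + 24% = 32%.
By spousal attribution (R1), Oren Novak is treated as also owning Sofia Novak's interest in Larkspur Industries Corp, giving 44% + 16% = 60%.
Chain via Pinebrook Shipping BV (R3): 32% × 43% = 13.76% of Brightpath Foods Inc.
Chain via Stonebridge Holdings Ltd (R3): 14% × 16% = 2.24% of Brightpath Foods Inc.
Chain via Larkspur Industries Corp. (R3): 60% × 18% = 10.8% of Brightpath Foods Inc.
Aggregating (R2): 13.76% + 2.24% + 10.8% = 26.8%.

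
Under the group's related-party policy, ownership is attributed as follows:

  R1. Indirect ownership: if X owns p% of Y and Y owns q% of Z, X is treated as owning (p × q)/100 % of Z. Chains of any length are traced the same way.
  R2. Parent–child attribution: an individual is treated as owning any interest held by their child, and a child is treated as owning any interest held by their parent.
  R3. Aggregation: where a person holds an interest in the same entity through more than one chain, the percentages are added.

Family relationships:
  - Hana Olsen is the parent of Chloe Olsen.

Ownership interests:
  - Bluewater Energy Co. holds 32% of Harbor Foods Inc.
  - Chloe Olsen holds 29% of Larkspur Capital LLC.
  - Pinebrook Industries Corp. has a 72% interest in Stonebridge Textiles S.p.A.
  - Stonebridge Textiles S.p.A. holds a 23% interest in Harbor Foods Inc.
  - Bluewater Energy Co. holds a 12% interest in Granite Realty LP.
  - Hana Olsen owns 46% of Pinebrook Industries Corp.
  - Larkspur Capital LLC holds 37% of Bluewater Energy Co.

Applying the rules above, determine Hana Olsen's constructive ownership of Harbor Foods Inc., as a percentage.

By parent–child attribution (R2), Hana Olsen is treated as owning Chloe Olsen's 29% interest in Larkspur Capital LLC.
Chain via Pinebrook Industries Corp. → Stonebridge Textiles S.p.A. (R1): 46% × 72% × 23% = 7.6176% of Harbor Foods Inc.
Chain via Larkspur Capital LLC → Bluewater Energy Co. (R1): 29% × 37% × 32% = 3.4336% of Harbor Foods Inc.
Aggregating (R3): 7.6176% + 3.4336% = 11.0512%.

11.0512%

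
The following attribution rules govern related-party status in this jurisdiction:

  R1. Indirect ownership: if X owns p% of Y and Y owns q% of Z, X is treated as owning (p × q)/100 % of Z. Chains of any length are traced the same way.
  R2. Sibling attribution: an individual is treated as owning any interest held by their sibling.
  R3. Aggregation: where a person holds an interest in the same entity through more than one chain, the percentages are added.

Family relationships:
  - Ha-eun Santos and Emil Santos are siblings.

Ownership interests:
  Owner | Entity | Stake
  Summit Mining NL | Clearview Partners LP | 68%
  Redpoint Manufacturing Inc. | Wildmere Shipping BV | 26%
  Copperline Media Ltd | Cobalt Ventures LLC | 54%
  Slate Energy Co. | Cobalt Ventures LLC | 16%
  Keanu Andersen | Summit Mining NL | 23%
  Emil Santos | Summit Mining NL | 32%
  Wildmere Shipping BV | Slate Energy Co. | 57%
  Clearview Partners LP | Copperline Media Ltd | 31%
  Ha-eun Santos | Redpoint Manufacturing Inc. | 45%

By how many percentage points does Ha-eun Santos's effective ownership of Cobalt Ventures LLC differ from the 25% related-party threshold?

20.290336

By sibling attribution (R2), Ha-eun Santos is treated as owning Emil Santos's 32% interest in Summit Mining NL.
Chain via Redpoint Manufacturing Inc. → Wildmere Shipping BV → Slate Energy Co. (R1): 45% × 26% × 57% × 16% = 1.06704% of Cobalt Ventures LLC.
Chain via Summit Mining NL → Clearview Partners LP → Copperline Media Ltd (R1): 32% × 68% × 31% × 54% = 3.642624% of Cobalt Ventures LLC.
Aggregating (R3): 1.06704% + 3.642624% = 4.709664%.
4.709664% falls short of the 25% threshold by 20.290336 percentage points.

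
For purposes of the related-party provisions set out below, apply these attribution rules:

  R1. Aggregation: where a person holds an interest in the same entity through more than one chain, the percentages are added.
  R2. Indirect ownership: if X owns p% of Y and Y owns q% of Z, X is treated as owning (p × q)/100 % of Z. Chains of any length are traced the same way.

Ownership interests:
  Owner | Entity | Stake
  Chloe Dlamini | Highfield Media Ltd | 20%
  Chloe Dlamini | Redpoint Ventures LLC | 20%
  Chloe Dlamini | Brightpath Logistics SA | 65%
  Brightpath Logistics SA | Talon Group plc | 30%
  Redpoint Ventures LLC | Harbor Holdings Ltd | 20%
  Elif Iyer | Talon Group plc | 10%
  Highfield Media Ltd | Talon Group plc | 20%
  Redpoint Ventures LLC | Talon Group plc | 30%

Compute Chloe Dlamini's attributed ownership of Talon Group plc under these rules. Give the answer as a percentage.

Chain via Highfield Media Ltd (R2): 20% × 20% = 4% of Talon Group plc.
Chain via Redpoint Ventures LLC (R2): 20% × 30% = 6% of Talon Group plc.
Chain via Brightpath Logistics SA (R2): 65% × 30% = 19.5% of Talon Group plc.
Aggregating (R1): 4% + 6% + 19.5% = 29.5%.

29.5%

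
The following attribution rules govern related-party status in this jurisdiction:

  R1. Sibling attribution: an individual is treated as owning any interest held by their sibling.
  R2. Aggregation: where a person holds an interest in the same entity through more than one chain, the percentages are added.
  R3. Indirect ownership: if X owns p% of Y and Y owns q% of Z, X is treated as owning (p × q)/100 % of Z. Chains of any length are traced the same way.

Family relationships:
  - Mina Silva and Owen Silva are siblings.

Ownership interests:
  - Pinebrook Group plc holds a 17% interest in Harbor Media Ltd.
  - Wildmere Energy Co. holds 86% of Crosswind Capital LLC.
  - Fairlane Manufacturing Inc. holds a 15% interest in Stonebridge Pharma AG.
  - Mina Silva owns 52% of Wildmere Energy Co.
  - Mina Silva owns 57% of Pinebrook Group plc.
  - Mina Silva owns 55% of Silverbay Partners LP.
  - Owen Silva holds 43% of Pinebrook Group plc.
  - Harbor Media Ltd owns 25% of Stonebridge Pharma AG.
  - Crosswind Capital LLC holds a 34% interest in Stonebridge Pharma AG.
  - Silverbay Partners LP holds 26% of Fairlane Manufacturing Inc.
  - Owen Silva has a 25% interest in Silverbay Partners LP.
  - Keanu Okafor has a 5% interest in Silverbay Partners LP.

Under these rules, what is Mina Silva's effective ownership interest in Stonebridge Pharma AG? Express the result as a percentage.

22.5748%

By sibling attribution (R1), Mina Silva is treated as also owning Owen Silva's interest in Pinebrook Group plc, giving 57% + 43% = 100%.
By sibling attribution (R1), Mina Silva is treated as also owning Owen Silva's interest in Silverbay Partners LP, giving 55% + 25% = 80%.
Chain via Pinebrook Group plc → Harbor Media Ltd (R3): 100% × 17% × 25% = 4.25% of Stonebridge Pharma AG.
Chain via Wildmere Energy Co. → Crosswind Capital LLC (R3): 52% × 86% × 34% = 15.2048% of Stonebridge Pharma AG.
Chain via Silverbay Partners LP → Fairlane Manufacturing Inc. (R3): 80% × 26% × 15% = 3.12% of Stonebridge Pharma AG.
Aggregating (R2): 4.25% + 15.2048% + 3.12% = 22.5748%.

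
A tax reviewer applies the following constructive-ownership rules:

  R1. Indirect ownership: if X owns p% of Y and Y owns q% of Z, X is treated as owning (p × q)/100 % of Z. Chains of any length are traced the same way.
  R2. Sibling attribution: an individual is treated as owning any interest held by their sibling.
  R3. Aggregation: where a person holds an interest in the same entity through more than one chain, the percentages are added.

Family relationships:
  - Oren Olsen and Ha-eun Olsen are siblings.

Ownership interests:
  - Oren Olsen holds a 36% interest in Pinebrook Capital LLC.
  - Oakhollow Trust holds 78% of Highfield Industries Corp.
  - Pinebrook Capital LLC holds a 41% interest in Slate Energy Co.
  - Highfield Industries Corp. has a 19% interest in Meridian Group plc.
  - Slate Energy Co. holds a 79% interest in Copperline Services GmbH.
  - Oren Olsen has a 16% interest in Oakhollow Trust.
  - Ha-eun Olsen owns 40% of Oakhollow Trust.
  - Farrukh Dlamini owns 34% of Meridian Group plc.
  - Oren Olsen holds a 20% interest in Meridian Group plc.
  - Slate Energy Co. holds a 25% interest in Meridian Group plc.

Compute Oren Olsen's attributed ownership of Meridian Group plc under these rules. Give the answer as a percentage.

31.9892%

By sibling attribution (R2), Oren Olsen is treated as also owning Ha-eun Olsen's interest in Oakhollow Trust, giving 16% + 40% = 56%.
Chain via Pinebrook Capital LLC → Slate Energy Co. (R1): 36% × 41% × 25% = 3.69% of Meridian Group plc.
Chain via Oakhollow Trust → Highfield Industries Corp. (R1): 56% × 78% × 19% = 8.2992% of Meridian Group plc.
Direct interest in Meridian Group plc: 20%.
Aggregating (R3): 3.69% + 8.2992% + 20% = 31.9892%.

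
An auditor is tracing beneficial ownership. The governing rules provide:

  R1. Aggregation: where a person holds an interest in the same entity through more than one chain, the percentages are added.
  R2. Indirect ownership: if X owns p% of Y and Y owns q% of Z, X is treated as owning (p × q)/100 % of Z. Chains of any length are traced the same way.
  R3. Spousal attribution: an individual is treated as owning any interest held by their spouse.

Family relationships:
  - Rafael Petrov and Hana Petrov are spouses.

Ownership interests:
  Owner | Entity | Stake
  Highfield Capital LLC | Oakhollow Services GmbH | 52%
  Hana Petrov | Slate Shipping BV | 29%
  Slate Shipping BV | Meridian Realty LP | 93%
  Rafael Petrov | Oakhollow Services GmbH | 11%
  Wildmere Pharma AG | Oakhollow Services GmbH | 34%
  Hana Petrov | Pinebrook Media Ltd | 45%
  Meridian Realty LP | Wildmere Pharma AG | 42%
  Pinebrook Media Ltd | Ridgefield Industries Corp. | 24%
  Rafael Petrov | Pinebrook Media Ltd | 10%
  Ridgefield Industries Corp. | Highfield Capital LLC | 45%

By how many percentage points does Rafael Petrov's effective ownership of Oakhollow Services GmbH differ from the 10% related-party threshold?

7.940116

By spousal attribution (R3), Rafael Petrov is treated as also owning Hana Petrov's interest in Pinebrook Media Ltd, giving 10% + 45% = 55%.
By spousal attribution (R3), Rafael Petrov is treated as owning Hana Petrov's 29% interest in Slate Shipping BV.
Chain via Pinebrook Media Ltd → Ridgefield Industries Corp. → Highfield Capital LLC (R2): 55% × 24% × 45% × 52% = 3.0888% of Oakhollow Services GmbH.
Direct interest in Oakhollow Services GmbH: 11%.
Chain via Slate Shipping BV → Meridian Realty LP → Wildmere Pharma AG (R2): 29% × 93% × 42% × 34% = 3.851316% of Oakhollow Services GmbH.
Aggregating (R1): 3.0888% + 11% + 3.851316% = 17.940116%.
17.940116% exceeds the 10% threshold by 7.940116 percentage points.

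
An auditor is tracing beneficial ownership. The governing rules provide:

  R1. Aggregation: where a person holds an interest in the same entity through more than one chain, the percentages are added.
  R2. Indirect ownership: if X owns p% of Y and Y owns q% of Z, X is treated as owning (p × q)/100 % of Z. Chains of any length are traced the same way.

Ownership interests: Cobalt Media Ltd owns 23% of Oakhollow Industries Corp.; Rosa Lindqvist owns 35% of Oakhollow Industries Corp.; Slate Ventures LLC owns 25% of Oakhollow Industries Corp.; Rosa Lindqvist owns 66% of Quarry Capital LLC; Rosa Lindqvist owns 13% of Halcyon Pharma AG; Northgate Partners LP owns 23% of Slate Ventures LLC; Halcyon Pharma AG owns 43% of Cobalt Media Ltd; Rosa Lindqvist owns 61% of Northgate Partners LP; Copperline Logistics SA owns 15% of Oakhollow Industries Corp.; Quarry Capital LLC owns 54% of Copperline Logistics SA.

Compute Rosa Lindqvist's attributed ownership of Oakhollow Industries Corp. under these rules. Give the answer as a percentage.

45.1392%

Chain via Halcyon Pharma AG → Cobalt Media Ltd (R2): 13% × 43% × 23% = 1.2857% of Oakhollow Industries Corp.
Chain via Quarry Capital LLC → Copperline Logistics SA (R2): 66% × 54% × 15% = 5.346% of Oakhollow Industries Corp.
Chain via Northgate Partners LP → Slate Ventures LLC (R2): 61% × 23% × 25% = 3.5075% of Oakhollow Industries Corp.
Direct interest in Oakhollow Industries Corp: 35%.
Aggregating (R1): 1.2857% + 5.346% + 3.5075% + 35% = 45.1392%.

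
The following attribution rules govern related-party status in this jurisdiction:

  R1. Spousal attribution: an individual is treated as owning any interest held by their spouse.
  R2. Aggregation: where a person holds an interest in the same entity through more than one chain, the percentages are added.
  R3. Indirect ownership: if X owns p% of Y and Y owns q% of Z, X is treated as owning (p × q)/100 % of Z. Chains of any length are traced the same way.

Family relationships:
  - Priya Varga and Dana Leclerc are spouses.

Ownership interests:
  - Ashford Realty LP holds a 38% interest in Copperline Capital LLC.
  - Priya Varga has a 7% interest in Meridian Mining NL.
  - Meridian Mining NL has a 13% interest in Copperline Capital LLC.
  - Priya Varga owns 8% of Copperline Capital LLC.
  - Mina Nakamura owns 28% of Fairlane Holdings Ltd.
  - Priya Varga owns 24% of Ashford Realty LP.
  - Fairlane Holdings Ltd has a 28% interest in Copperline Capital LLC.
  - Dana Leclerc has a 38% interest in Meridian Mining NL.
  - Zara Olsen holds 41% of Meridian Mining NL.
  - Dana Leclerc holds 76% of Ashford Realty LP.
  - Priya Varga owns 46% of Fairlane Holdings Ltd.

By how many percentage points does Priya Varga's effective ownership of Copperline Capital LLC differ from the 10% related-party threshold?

By spousal attribution (R1), Priya Varga is treated as also owning Dana Leclerc's interest in Ashford Realty LP, giving 24% + 76% = 100%.
By spousal attribution (R1), Priya Varga is treated as also owning Dana Leclerc's interest in Meridian Mining NL, giving 7% + 38% = 45%.
Chain via Fairlane Holdings Ltd (R3): 46% × 28% = 12.88% of Copperline Capital LLC.
Chain via Ashford Realty LP (R3): 100% × 38% = 38% of Copperline Capital LLC.
Chain via Meridian Mining NL (R3): 45% × 13% = 5.85% of Copperline Capital LLC.
Direct interest in Copperline Capital LLC: 8%.
Aggregating (R2): 12.88% + 38% + 5.85% + 8% = 64.73%.
64.73% exceeds the 10% threshold by 54.73 percentage points.

54.73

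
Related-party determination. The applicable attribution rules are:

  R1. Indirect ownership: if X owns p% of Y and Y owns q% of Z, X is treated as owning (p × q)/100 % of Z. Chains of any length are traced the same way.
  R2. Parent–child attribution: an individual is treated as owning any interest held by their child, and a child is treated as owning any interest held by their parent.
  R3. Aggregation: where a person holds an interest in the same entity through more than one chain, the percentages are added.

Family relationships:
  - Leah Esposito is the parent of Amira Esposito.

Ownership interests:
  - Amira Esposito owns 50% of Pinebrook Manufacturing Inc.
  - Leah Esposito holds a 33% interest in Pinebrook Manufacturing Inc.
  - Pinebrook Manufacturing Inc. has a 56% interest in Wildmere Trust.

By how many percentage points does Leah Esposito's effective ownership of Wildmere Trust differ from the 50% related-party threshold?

By parent–child attribution (R2), Leah Esposito is treated as also owning Amira Esposito's interest in Pinebrook Manufacturing Inc, giving 33% + 50% = 83%.
Chain via Pinebrook Manufacturing Inc. (R1): 83% × 56% = 46.48% of Wildmere Trust.
46.48% falls short of the 50% threshold by 3.52 percentage points.

3.52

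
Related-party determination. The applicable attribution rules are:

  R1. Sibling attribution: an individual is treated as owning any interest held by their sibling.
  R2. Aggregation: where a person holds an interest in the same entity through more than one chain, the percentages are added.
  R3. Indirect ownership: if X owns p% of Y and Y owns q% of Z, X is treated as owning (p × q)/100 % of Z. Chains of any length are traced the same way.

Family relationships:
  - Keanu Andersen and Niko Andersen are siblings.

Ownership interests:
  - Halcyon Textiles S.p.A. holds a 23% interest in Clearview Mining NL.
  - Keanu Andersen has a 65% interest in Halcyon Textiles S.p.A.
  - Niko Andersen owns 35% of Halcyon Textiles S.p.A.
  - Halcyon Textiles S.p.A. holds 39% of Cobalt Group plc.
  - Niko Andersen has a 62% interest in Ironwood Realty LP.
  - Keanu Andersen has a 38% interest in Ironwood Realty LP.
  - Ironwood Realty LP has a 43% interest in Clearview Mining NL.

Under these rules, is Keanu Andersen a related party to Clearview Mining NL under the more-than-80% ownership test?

By sibling attribution (R1), Keanu Andersen is treated as also owning Niko Andersen's interest in Ironwood Realty LP, giving 38% + 62% = 100%.
By sibling attribution (R1), Keanu Andersen is treated as also owning Niko Andersen's interest in Halcyon Textiles S.p.A, giving 65% + 35% = 100%.
Chain via Ironwood Realty LP (R3): 100% × 43% = 43% of Clearview Mining NL.
Chain via Halcyon Textiles S.p.A. (R3): 100% × 23% = 23% of Clearview Mining NL.
Aggregating (R2): 43% + 23% = 66%.
66% does not exceed the 80% threshold, so Keanu is not a related party to Clearview Mining NL.

No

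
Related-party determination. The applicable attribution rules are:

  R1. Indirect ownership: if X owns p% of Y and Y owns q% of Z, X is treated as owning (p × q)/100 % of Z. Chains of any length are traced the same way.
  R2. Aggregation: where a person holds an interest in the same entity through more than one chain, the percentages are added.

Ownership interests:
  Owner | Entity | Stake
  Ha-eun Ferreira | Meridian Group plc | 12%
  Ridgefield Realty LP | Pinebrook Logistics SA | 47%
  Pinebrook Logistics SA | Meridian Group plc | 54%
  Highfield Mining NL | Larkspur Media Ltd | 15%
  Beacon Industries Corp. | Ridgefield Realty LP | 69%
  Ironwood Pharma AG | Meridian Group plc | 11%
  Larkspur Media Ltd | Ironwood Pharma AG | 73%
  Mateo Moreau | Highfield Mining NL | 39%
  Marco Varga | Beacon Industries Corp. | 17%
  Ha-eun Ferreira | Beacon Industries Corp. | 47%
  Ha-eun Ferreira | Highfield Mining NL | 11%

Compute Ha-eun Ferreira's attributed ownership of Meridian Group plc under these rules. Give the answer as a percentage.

20.363229%

Chain via Highfield Mining NL → Larkspur Media Ltd → Ironwood Pharma AG (R1): 11% × 15% × 73% × 11% = 0.132495% of Meridian Group plc.
Chain via Beacon Industries Corp. → Ridgefield Realty LP → Pinebrook Logistics SA (R1): 47% × 69% × 47% × 54% = 8.230734% of Meridian Group plc.
Direct interest in Meridian Group plc: 12%.
Aggregating (R2): 0.132495% + 8.230734% + 12% = 20.363229%.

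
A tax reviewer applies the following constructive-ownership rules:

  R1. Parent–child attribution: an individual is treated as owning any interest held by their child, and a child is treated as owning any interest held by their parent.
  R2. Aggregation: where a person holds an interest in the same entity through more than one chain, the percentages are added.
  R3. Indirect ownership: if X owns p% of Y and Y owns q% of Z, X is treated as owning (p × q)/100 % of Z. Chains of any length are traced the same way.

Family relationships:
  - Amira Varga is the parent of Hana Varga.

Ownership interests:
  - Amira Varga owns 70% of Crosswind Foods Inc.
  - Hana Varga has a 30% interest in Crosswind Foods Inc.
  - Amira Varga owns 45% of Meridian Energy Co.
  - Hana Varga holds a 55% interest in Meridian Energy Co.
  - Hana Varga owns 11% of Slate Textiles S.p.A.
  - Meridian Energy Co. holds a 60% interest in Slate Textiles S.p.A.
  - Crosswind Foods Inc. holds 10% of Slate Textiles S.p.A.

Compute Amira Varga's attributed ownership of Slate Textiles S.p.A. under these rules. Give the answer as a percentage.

By parent–child attribution (R1), Amira Varga is treated as also owning Hana Varga's interest in Meridian Energy Co, giving 45% + 55% = 100%.
By parent–child attribution (R1), Amira Varga is treated as also owning Hana Varga's interest in Crosswind Foods Inc, giving 70% + 30% = 100%.
By parent–child attribution (R1), Amira Varga is treated as owning Hana Varga's 11% interest in Slate Textiles S.p.A.
Chain via Meridian Energy Co. (R3): 100% × 60% = 60% of Slate Textiles S.p.A.
Chain via Crosswind Foods Inc. (R3): 100% × 10% = 10% of Slate Textiles S.p.A.
Direct interest in Slate Textiles S.p.A: 11%.
Aggregating (R2): 60% + 10% + 11% = 81%.

81%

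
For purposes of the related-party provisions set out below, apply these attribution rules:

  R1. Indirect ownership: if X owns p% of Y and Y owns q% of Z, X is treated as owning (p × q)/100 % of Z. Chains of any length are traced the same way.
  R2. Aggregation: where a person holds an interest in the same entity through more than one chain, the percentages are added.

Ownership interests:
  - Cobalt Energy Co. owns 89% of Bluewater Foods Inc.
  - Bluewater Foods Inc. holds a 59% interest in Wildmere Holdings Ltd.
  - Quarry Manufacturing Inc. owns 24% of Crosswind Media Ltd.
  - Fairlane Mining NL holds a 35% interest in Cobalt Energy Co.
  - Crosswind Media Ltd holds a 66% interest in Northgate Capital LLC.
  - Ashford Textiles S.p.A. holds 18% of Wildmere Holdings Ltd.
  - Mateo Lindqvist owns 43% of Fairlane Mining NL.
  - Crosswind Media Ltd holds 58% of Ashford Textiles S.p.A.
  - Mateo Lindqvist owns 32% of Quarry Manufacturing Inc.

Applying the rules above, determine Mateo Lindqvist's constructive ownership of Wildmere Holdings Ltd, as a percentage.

8.704547%

Chain via Fairlane Mining NL → Cobalt Energy Co. → Bluewater Foods Inc. (R1): 43% × 35% × 89% × 59% = 7.902755% of Wildmere Holdings Ltd.
Chain via Quarry Manufacturing Inc. → Crosswind Media Ltd → Ashford Textiles S.p.A. (R1): 32% × 24% × 58% × 18% = 0.801792% of Wildmere Holdings Ltd.
Aggregating (R2): 7.902755% + 0.801792% = 8.704547%.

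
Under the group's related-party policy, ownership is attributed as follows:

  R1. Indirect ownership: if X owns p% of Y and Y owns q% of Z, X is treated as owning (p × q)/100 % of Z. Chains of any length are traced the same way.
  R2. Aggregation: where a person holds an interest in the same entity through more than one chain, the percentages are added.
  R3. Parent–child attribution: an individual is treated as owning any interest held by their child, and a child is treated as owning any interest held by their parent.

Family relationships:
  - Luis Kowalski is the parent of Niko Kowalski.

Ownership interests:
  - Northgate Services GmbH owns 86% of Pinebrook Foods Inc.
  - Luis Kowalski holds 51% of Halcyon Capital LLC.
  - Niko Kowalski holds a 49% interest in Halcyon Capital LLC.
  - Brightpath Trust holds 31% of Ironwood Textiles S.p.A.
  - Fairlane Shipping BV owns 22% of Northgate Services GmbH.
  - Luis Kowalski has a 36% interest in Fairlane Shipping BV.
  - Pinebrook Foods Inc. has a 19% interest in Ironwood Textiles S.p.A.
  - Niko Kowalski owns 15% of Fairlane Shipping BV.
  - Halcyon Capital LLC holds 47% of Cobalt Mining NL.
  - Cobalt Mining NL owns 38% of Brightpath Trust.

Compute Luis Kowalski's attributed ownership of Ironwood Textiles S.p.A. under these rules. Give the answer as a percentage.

7.369948%

By parent–child attribution (R3), Luis Kowalski is treated as also owning Niko Kowalski's interest in Halcyon Capital LLC, giving 51% + 49% = 100%.
By parent–child attribution (R3), Luis Kowalski is treated as also owning Niko Kowalski's interest in Fairlane Shipping BV, giving 36% + 15% = 51%.
Chain via Halcyon Capital LLC → Cobalt Mining NL → Brightpath Trust (R1): 100% × 47% × 38% × 31% = 5.5366% of Ironwood Textiles S.p.A.
Chain via Fairlane Shipping BV → Northgate Services GmbH → Pinebrook Foods Inc. (R1): 51% × 22% × 86% × 19% = 1.833348% of Ironwood Textiles S.p.A.
Aggregating (R2): 5.5366% + 1.833348% = 7.369948%.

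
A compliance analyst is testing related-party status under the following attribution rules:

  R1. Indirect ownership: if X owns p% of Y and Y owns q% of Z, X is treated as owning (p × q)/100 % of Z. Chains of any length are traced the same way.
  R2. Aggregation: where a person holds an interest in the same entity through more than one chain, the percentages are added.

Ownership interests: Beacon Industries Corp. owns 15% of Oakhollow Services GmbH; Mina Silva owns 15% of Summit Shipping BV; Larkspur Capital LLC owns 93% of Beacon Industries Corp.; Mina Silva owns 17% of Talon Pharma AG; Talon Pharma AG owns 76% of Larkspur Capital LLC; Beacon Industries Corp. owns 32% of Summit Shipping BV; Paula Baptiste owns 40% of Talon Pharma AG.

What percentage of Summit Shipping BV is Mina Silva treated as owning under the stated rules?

Chain via Talon Pharma AG → Larkspur Capital LLC → Beacon Industries Corp. (R1): 17% × 76% × 93% × 32% = 3.844992% of Summit Shipping BV.
Direct interest in Summit Shipping BV: 15%.
Aggregating (R2): 3.844992% + 15% = 18.844992%.

18.844992%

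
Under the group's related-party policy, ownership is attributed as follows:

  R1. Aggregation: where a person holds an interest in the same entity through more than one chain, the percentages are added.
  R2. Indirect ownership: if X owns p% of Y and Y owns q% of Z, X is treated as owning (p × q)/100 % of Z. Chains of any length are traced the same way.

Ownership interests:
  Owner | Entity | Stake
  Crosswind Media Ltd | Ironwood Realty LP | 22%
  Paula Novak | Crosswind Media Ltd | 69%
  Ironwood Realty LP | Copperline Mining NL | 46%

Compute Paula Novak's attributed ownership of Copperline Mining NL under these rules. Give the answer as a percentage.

Chain via Crosswind Media Ltd → Ironwood Realty LP (R2): 69% × 22% × 46% = 6.9828% of Copperline Mining NL.

6.9828%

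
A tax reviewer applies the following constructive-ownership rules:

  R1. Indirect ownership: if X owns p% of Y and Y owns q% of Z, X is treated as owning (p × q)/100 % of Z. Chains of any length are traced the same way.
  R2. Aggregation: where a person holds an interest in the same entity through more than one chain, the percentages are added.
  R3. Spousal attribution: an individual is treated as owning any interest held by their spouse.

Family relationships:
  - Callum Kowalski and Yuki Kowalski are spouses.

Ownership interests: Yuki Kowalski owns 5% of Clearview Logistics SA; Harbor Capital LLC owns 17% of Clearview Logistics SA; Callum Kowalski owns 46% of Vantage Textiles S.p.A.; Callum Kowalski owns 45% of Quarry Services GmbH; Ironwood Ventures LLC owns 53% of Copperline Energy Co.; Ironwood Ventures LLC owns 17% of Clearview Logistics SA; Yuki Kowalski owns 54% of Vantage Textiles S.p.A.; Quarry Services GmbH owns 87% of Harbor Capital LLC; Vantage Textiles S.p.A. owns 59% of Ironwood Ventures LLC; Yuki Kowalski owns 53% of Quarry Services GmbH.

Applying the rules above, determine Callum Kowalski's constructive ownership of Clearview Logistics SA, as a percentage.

29.5242%

By spousal attribution (R3), Callum Kowalski is treated as also owning Yuki Kowalski's interest in Quarry Services GmbH, giving 45% + 53% = 98%.
By spousal attribution (R3), Callum Kowalski is treated as also owning Yuki Kowalski's interest in Vantage Textiles S.p.A, giving 46% + 54% = 100%.
By spousal attribution (R3), Callum Kowalski is treated as owning Yuki Kowalski's 5% interest in Clearview Logistics SA.
Chain via Quarry Services GmbH → Harbor Capital LLC (R1): 98% × 87% × 17% = 14.4942% of Clearview Logistics SA.
Chain via Vantage Textiles S.p.A. → Ironwood Ventures LLC (R1): 100% × 59% × 17% = 10.03% of Clearview Logistics SA.
Direct interest in Clearview Logistics SA: 5%.
Aggregating (R2): 14.4942% + 10.03% + 5% = 29.5242%.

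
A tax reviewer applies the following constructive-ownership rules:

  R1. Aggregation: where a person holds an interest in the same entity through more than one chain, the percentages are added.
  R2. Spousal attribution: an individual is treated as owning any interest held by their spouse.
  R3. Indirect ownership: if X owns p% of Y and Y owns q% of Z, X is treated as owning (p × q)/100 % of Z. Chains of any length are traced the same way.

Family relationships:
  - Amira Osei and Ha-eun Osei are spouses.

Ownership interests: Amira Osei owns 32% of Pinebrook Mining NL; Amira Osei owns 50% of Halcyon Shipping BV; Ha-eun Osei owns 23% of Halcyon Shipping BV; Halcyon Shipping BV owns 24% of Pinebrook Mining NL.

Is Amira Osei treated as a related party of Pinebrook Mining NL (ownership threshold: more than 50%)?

By spousal attribution (R2), Amira Osei is treated as also owning Ha-eun Osei's interest in Halcyon Shipping BV, giving 50% + 23% = 73%.
Chain via Halcyon Shipping BV (R3): 73% × 24% = 17.52% of Pinebrook Mining NL.
Direct interest in Pinebrook Mining NL: 32%.
Aggregating (R1): 17.52% + 32% = 49.52%.
49.52% does not exceed the 50% threshold, so Amira is not a related party to Pinebrook Mining NL.

No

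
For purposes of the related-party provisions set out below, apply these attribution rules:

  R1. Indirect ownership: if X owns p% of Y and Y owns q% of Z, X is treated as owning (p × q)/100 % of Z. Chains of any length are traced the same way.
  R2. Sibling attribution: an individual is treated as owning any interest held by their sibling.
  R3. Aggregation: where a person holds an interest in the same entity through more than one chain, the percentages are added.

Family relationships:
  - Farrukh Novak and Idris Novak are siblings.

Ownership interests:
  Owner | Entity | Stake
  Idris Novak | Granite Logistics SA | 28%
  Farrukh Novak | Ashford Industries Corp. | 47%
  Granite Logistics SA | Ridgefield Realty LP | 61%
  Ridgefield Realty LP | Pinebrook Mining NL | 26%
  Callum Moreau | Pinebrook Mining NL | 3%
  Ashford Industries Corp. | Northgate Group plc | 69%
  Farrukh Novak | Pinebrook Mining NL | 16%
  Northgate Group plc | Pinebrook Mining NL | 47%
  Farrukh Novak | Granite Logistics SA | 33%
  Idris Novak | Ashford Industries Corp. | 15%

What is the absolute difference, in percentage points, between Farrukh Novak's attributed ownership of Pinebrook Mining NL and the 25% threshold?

20.7812

By sibling attribution (R2), Farrukh Novak is treated as also owning Idris Novak's interest in Ashford Industries Corp, giving 47% + 15% = 62%.
By sibling attribution (R2), Farrukh Novak is treated as also owning Idris Novak's interest in Granite Logistics SA, giving 33% + 28% = 61%.
Chain via Ashford Industries Corp. → Northgate Group plc (R1): 62% × 69% × 47% = 20.1066% of Pinebrook Mining NL.
Chain via Granite Logistics SA → Ridgefield Realty LP (R1): 61% × 61% × 26% = 9.6746% of Pinebrook Mining NL.
Direct interest in Pinebrook Mining NL: 16%.
Aggregating (R3): 20.1066% + 9.6746% + 16% = 45.7812%.
45.7812% exceeds the 25% threshold by 20.7812 percentage points.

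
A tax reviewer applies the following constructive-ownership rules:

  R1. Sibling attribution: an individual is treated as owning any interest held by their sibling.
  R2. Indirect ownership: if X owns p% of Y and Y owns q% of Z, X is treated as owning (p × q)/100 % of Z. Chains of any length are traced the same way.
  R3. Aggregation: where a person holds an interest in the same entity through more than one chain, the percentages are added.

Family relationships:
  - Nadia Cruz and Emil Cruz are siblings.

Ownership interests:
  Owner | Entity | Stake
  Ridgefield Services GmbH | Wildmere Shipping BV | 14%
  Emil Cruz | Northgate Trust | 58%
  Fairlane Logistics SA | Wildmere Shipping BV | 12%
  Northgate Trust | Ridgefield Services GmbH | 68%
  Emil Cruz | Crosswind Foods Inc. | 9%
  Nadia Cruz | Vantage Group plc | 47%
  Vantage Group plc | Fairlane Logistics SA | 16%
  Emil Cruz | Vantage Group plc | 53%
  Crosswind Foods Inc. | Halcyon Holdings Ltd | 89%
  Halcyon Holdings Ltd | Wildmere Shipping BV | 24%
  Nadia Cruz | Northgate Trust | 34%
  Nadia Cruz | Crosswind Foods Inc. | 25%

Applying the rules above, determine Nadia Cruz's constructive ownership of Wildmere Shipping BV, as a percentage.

By sibling attribution (R1), Nadia Cruz is treated as also owning Emil Cruz's interest in Vantage Group plc, giving 47% + 53% = 100%.
By sibling attribution (R1), Nadia Cruz is treated as also owning Emil Cruz's interest in Northgate Trust, giving 34% + 58% = 92%.
By sibling attribution (R1), Nadia Cruz is treated as also owning Emil Cruz's interest in Crosswind Foods Inc, giving 25% + 9% = 34%.
Chain via Vantage Group plc → Fairlane Logistics SA (R2): 100% × 16% × 12% = 1.92% of Wildmere Shipping BV.
Chain via Northgate Trust → Ridgefield Services GmbH (R2): 92% × 68% × 14% = 8.7584% of Wildmere Shipping BV.
Chain via Crosswind Foods Inc. → Halcyon Holdings Ltd (R2): 34% × 89% × 24% = 7.2624% of Wildmere Shipping BV.
Aggregating (R3): 1.92% + 8.7584% + 7.2624% = 17.9408%.

17.9408%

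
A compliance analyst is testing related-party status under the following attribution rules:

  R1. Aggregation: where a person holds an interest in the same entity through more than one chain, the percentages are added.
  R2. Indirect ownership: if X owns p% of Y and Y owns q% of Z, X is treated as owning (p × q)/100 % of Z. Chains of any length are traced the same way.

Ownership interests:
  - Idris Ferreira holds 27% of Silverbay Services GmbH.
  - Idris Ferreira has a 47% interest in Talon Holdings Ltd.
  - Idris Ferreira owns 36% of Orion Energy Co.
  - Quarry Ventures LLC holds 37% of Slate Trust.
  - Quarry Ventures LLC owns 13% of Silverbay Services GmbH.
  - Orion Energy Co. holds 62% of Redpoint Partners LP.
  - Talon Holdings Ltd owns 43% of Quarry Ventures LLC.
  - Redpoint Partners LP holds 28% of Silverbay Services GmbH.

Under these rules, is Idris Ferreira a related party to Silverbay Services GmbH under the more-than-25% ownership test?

Chain via Talon Holdings Ltd → Quarry Ventures LLC (R2): 47% × 43% × 13% = 2.6273% of Silverbay Services GmbH.
Chain via Orion Energy Co. → Redpoint Partners LP (R2): 36% × 62% × 28% = 6.2496% of Silverbay Services GmbH.
Direct interest in Silverbay Services GmbH: 27%.
Aggregating (R1): 2.6273% + 6.2496% + 27% = 35.8769%.
35.8769% exceeds the 25% threshold, so Idris is a related party to Silverbay Services GmbH.

Yes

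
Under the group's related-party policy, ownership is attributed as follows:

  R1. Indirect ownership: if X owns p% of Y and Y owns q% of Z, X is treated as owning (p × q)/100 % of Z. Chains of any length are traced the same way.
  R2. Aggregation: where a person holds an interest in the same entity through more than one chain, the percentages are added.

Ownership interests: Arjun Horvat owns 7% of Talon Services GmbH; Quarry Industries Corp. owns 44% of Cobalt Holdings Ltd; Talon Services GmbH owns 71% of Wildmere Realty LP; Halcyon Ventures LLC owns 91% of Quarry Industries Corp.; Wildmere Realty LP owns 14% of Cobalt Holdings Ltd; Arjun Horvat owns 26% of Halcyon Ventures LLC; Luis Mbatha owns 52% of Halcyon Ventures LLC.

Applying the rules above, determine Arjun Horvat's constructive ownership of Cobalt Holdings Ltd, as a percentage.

Chain via Halcyon Ventures LLC → Quarry Industries Corp. (R1): 26% × 91% × 44% = 10.4104% of Cobalt Holdings Ltd.
Chain via Talon Services GmbH → Wildmere Realty LP (R1): 7% × 71% × 14% = 0.6958% of Cobalt Holdings Ltd.
Aggregating (R2): 10.4104% + 0.6958% = 11.1062%.

11.1062%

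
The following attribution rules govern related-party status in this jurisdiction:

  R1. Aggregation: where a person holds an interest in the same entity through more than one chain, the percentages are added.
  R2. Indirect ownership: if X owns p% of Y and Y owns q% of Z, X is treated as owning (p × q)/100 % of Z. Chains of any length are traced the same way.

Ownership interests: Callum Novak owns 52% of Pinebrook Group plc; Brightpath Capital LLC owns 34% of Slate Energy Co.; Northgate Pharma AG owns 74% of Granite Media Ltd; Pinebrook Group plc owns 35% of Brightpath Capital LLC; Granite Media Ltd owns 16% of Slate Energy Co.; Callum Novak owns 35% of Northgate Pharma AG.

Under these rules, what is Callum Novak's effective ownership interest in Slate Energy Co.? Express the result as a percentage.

10.332%

Chain via Pinebrook Group plc → Brightpath Capital LLC (R2): 52% × 35% × 34% = 6.188% of Slate Energy Co.
Chain via Northgate Pharma AG → Granite Media Ltd (R2): 35% × 74% × 16% = 4.144% of Slate Energy Co.
Aggregating (R1): 6.188% + 4.144% = 10.332%.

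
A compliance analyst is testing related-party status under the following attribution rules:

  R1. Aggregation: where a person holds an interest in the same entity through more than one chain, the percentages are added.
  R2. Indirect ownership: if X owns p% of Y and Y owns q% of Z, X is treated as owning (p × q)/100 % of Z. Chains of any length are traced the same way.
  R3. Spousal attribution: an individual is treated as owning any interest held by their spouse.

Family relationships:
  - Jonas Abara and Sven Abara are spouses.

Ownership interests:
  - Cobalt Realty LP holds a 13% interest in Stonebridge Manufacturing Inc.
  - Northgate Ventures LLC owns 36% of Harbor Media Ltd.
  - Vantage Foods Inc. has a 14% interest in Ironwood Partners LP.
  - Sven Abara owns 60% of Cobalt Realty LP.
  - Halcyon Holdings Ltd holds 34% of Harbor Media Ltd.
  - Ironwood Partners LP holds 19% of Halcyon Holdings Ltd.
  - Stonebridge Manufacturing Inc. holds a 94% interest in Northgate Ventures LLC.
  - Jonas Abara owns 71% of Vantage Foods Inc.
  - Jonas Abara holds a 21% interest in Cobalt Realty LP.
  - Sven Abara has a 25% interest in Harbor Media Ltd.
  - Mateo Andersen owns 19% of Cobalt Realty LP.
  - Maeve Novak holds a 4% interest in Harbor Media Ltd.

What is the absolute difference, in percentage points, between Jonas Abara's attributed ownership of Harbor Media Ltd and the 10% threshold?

By spousal attribution (R3), Jonas Abara is treated as also owning Sven Abara's interest in Cobalt Realty LP, giving 21% + 60% = 81%.
By spousal attribution (R3), Jonas Abara is treated as owning Sven Abara's 25% interest in Harbor Media Ltd.
Chain via Vantage Foods Inc. → Ironwood Partners LP → Halcyon Holdings Ltd (R2): 71% × 14% × 19% × 34% = 0.642124% of Harbor Media Ltd.
Chain via Cobalt Realty LP → Stonebridge Manufacturing Inc. → Northgate Ventures LLC (R2): 81% × 13% × 94% × 36% = 3.563352% of Harbor Media Ltd.
Direct interest in Harbor Media Ltd: 25%.
Aggregating (R1): 0.642124% + 3.563352% + 25% = 29.205476%.
29.205476% exceeds the 10% threshold by 19.205476 percentage points.

19.205476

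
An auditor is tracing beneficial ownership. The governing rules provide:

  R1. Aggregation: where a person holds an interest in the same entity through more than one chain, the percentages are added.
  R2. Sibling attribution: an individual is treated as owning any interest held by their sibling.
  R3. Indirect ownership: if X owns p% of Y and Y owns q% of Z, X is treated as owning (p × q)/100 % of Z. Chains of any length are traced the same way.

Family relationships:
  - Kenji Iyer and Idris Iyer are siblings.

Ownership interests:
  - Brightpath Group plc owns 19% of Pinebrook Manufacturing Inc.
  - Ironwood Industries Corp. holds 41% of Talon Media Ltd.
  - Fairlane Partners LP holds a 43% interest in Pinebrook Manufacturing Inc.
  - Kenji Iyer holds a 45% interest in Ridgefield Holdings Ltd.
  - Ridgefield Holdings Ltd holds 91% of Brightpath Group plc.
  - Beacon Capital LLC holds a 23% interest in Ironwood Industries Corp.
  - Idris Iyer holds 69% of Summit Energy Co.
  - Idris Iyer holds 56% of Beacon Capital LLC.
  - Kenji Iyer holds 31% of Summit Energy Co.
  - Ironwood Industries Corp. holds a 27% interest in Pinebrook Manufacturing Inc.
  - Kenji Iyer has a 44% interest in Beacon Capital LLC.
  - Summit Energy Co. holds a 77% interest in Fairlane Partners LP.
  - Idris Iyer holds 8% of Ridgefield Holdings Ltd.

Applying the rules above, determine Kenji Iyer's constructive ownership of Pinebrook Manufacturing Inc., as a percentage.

By sibling attribution (R2), Kenji Iyer is treated as also owning Idris Iyer's interest in Summit Energy Co, giving 31% + 69% = 100%.
By sibling attribution (R2), Kenji Iyer is treated as also owning Idris Iyer's interest in Beacon Capital LLC, giving 44% + 56% = 100%.
By sibling attribution (R2), Kenji Iyer is treated as also owning Idris Iyer's interest in Ridgefield Holdings Ltd, giving 45% + 8% = 53%.
Chain via Summit Energy Co. → Fairlane Partners LP (R3): 100% × 77% × 43% = 33.11% of Pinebrook Manufacturing Inc.
Chain via Beacon Capital LLC → Ironwood Industries Corp. (R3): 100% × 23% × 27% = 6.21% of Pinebrook Manufacturing Inc.
Chain via Ridgefield Holdings Ltd → Brightpath Group plc (R3): 53% × 91% × 19% = 9.1637% of Pinebrook Manufacturing Inc.
Aggregating (R1): 33.11% + 6.21% + 9.1637% = 48.4837%.

48.4837%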